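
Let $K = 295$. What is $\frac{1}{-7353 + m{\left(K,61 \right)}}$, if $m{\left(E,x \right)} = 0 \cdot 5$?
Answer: $- \frac{1}{7353} \approx -0.000136$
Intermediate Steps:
$m{\left(E,x \right)} = 0$
$\frac{1}{-7353 + m{\left(K,61 \right)}} = \frac{1}{-7353 + 0} = \frac{1}{-7353} = - \frac{1}{7353}$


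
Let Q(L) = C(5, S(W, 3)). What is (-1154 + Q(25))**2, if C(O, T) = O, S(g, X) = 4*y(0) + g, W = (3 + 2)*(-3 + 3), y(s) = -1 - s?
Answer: 1320201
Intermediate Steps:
W = 0 (W = 5*0 = 0)
S(g, X) = -4 + g (S(g, X) = 4*(-1 - 1*0) + g = 4*(-1 + 0) + g = 4*(-1) + g = -4 + g)
Q(L) = 5
(-1154 + Q(25))**2 = (-1154 + 5)**2 = (-1149)**2 = 1320201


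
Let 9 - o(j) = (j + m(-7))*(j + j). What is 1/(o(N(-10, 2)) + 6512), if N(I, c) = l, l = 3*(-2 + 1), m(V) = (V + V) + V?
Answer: 1/6377 ≈ 0.00015681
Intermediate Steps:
m(V) = 3*V (m(V) = 2*V + V = 3*V)
l = -3 (l = 3*(-1) = -3)
N(I, c) = -3
o(j) = 9 - 2*j*(-21 + j) (o(j) = 9 - (j + 3*(-7))*(j + j) = 9 - (j - 21)*2*j = 9 - (-21 + j)*2*j = 9 - 2*j*(-21 + j))
1/(o(N(-10, 2)) + 6512) = 1/((9 - 2*(-3)² + 42*(-3)) + 6512) = 1/((9 - 2*9 - 126) + 6512) = 1/((9 - 18 - 126) + 6512) = 1/(-135 + 6512) = 1/6377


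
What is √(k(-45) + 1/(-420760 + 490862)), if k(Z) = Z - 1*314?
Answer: I*√1764230184934/70102 ≈ 18.947*I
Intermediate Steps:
k(Z) = -314 + Z (k(Z) = Z - 314 = -314 + Z)
√(k(-45) + 1/(-420760 + 490862)) = √((-314 - 45) + 1/(-420760 + 490862)) = √(-359 + 1/70102) = √(-25166617/70102) = I*√1764230184934/70102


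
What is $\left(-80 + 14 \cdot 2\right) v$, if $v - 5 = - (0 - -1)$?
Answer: $-208$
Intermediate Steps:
$v = 4$ ($v = 5 - \left(0 - -1\right) = 5 - \left(0 + \left(-2 + 3\right)\right) = 5 - \left(0 + 1\right) = 5 - 1 = 4$)
$\left(-80 + 14 \cdot 2\right) v = \left(-80 + 14 \cdot 2\right) 4 = \left(-80 + 28\right) 4 = \left(-52\right) 4 = -208$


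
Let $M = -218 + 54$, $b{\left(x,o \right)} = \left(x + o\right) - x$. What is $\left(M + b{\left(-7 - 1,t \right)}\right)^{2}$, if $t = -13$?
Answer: $31329$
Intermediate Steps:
$b{\left(x,o \right)} = o$ ($b{\left(x,o \right)} = \left(o + x\right) - x = o$)
$M = -164$
$\left(M + b{\left(-7 - 1,t \right)}\right)^{2} = \left(-164 - 13\right)^{2} = \left(-177\right)^{2} = 31329$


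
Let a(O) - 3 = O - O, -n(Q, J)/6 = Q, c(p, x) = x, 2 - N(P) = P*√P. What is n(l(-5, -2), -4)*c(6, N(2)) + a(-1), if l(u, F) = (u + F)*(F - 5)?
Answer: -585 + 588*√2 ≈ 246.56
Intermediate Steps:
N(P) = 2 - P^(3/2) (N(P) = 2 - P*√P = 2 - P^(3/2))
l(u, F) = (-5 + F)*(F + u) (l(u, F) = (F + u)*(-5 + F) = (-5 + F)*(F + u))
n(Q, J) = -6*Q
a(O) = 3 (a(O) = 3 + (O - O) = 3 + 0 = 3)
n(l(-5, -2), -4)*c(6, N(2)) + a(-1) = (-6*((-2)² - 5*(-2) - 5*(-5) - 2*(-5)))*(2 - 2^(3/2)) + 3 = (-6*(4 + 10 + 25 + 10))*(2 - 2*√2) + 3 = (-6*49)*(2 - 2*√2) + 3 = -294*(2 - 2*√2) + 3 = (-588 + 588*√2) + 3 = -585 + 588*√2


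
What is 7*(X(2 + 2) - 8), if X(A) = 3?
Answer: -35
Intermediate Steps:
7*(X(2 + 2) - 8) = 7*(3 - 8) = 7*(-5) = -35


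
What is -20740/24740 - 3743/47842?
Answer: -2854855/3114766 ≈ -0.91656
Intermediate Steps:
-20740/24740 - 3743/47842 = -20740*1/24740 - 3743*1/47842 = -1037/1237 - 197/2518 = -2854855/3114766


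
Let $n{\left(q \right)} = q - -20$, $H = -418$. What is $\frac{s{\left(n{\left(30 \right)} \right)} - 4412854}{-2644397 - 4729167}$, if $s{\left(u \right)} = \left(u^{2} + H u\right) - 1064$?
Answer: $\frac{201469}{335162} \approx 0.60111$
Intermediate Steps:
$n{\left(q \right)} = 20 + q$ ($n{\left(q \right)} = q + 20 = 20 + q$)
$s{\left(u \right)} = -1064 + u^{2} - 418 u$ ($s{\left(u \right)} = \left(u^{2} - 418 u\right) - 1064 = -1064 + u^{2} - 418 u$)
$\frac{s{\left(n{\left(30 \right)} \right)} - 4412854}{-2644397 - 4729167} = \frac{\left(-1064 + \left(20 + 30\right)^{2} - 418 \left(20 + 30\right)\right) - 4412854}{-2644397 - 4729167} = \frac{\left(-1064 + 50^{2} - 20900\right) - 4412854}{-7373564} = \left(\left(-1064 + 2500 - 20900\right) - 4412854\right) \left(- \frac{1}{7373564}\right) = \left(-19464 - 4412854\right) \left(- \frac{1}{7373564}\right) = \left(-4432318\right) \left(- \frac{1}{7373564}\right) = \frac{201469}{335162}$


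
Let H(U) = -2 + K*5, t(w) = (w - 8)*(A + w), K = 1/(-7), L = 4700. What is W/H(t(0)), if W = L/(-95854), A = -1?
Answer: 16450/910613 ≈ 0.018065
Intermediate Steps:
K = -⅐ ≈ -0.14286
t(w) = (-1 + w)*(-8 + w) (t(w) = (w - 8)*(-1 + w) = (-8 + w)*(-1 + w) = (-1 + w)*(-8 + w))
H(U) = -19/7 (H(U) = -2 - ⅐*5 = -2 - 5/7 = -19/7)
W = -2350/47927 (W = 4700/(-95854) = 4700*(-1/95854) = -2350/47927 ≈ -0.049033)
W/H(t(0)) = -2350/(47927*(-19/7)) = -2350/47927*(-7/19) = 16450/910613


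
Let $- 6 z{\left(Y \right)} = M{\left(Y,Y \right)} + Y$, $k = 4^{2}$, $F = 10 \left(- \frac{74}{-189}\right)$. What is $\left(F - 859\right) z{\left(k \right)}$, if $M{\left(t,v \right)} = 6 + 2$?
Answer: $\frac{646444}{189} \approx 3420.3$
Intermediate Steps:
$M{\left(t,v \right)} = 8$
$F = \frac{740}{189}$ ($F = 10 \left(\left(-74\right) \left(- \frac{1}{189}\right)\right) = 10 \cdot \frac{74}{189} = \frac{740}{189} \approx 3.9153$)
$k = 16$
$z{\left(Y \right)} = - \frac{4}{3} - \frac{Y}{6}$ ($z{\left(Y \right)} = - \frac{8 + Y}{6} = - \frac{4}{3} - \frac{Y}{6}$)
$\left(F - 859\right) z{\left(k \right)} = \left(\frac{740}{189} - 859\right) \left(- \frac{4}{3} - \frac{8}{3}\right) = \left(- \frac{161611}{189}\right) \left(-4\right) = \frac{646444}{189}$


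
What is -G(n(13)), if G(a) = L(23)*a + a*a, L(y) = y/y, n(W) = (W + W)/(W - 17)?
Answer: -143/4 ≈ -35.750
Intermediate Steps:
n(W) = 2*W/(-17 + W) (n(W) = (2*W)/(-17 + W) = 2*W/(-17 + W))
L(y) = 1
G(a) = a + a**2 (G(a) = 1*a + a*a = a + a**2)
-G(n(13)) = -2*13/(-17 + 13)*(1 + 2*13/(-17 + 13)) = -2*13/(-4)*(1 + 2*13/(-4)) = -2*13*(-1/4)*(1 + 2*13*(-1/4)) = -(-13)*(1 - 13/2)/2 = -(-13)*(-11)/(2*2) = -1*143/4 = -143/4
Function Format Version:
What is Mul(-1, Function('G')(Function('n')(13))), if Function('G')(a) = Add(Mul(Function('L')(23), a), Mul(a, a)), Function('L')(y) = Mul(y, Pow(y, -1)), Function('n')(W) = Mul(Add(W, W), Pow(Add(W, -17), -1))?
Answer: Rational(-143, 4) ≈ -35.750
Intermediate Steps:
Function('n')(W) = Mul(2, W, Pow(Add(-17, W), -1)) (Function('n')(W) = Mul(Mul(2, W), Pow(Add(-17, W), -1)) = Mul(2, W, Pow(Add(-17, W), -1)))
Function('L')(y) = 1
Function('G')(a) = Add(a, Pow(a, 2)) (Function('G')(a) = Add(Mul(1, a), Mul(a, a)) = Add(a, Pow(a, 2)))
Mul(-1, Function('G')(Function('n')(13))) = Mul(-1, Mul(Mul(2, 13, Pow(Add(-17, 13), -1)), Add(1, Mul(2, 13, Pow(Add(-17, 13), -1))))) = Mul(-1, Mul(Mul(2, 13, Pow(-4, -1)), Add(1, Mul(2, 13, Pow(-4, -1))))) = Mul(-1, Mul(Mul(2, 13, Rational(-1, 4)), Add(1, Mul(2, 13, Rational(-1, 4))))) = Mul(-1, Mul(Rational(-13, 2), Add(1, Rational(-13, 2)))) = Mul(-1, Mul(Rational(-13, 2), Rational(-11, 2))) = Mul(-1, Rational(143, 4)) = Rational(-143, 4)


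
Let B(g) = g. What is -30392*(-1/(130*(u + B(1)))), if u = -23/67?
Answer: 254533/715 ≈ 355.99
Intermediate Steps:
u = -23/67 (u = -23*1/67 = -23/67 ≈ -0.34328)
-30392*(-1/(130*(u + B(1)))) = -30392*(-1/(130*(-23/67 + 1))) = -30392/((44/67)*(-130)) = -30392/(-5720/67) = -30392*(-67/5720) = 254533/715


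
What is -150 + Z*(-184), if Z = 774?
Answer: -142566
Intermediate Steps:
-150 + Z*(-184) = -150 + 774*(-184) = -150 - 142416 = -142566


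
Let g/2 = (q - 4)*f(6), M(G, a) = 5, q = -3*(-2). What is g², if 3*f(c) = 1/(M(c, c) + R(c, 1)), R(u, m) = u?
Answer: 16/1089 ≈ 0.014692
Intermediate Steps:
q = 6
f(c) = 1/(3*(5 + c))
g = 4/33 (g = 2*((6 - 4)*(1/(3*(5 + 6)))) = 2*(2*((⅓)/11)) = 2*(2*((⅓)*(1/11))) = 2*(2*(1/33)) = 2*(2/33) = 4/33 ≈ 0.12121)
g² = (4/33)² = 16/1089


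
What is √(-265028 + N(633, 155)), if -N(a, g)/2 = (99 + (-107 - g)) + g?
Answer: 2*I*√66253 ≈ 514.79*I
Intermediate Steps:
N(a, g) = 16 (N(a, g) = -2*((99 + (-107 - g)) + g) = -2*((-8 - g) + g) = -2*(-8) = 16)
√(-265028 + N(633, 155)) = √(-265028 + 16) = √(-265012) = 2*I*√66253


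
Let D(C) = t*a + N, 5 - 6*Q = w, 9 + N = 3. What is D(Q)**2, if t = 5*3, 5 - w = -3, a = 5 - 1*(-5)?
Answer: 20736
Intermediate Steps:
N = -6 (N = -9 + 3 = -6)
a = 10 (a = 5 + 5 = 10)
w = 8 (w = 5 - 1*(-3) = 5 + 3 = 8)
t = 15
Q = -1/2 (Q = 5/6 - 1/6*8 = 5/6 - 4/3 = -1/2 ≈ -0.50000)
D(C) = 144 (D(C) = 15*10 - 6 = 150 - 6 = 144)
D(Q)**2 = 144**2 = 20736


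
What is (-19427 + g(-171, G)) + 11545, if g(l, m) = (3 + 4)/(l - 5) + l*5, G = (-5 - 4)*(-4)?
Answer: -1537719/176 ≈ -8737.0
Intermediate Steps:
G = 36 (G = -9*(-4) = 36)
g(l, m) = 5*l + 7/(-5 + l) (g(l, m) = 7/(-5 + l) + 5*l = 5*l + 7/(-5 + l))
(-19427 + g(-171, G)) + 11545 = (-19427 + (7 - 25*(-171) + 5*(-171)²)/(-5 - 171)) + 11545 = (-19427 + (7 + 4275 + 5*29241)/(-176)) + 11545 = (-19427 - (7 + 4275 + 146205)/176) + 11545 = (-19427 - 1/176*150487) + 11545 = (-19427 - 150487/176) + 11545 = -3569639/176 + 11545 = -1537719/176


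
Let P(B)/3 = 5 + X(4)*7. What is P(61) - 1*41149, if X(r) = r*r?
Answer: -40798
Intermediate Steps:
X(r) = r²
P(B) = 351 (P(B) = 3*(5 + 4²*7) = 3*(5 + 16*7) = 3*(5 + 112) = 3*117 = 351)
P(61) - 1*41149 = 351 - 1*41149 = 351 - 41149 = -40798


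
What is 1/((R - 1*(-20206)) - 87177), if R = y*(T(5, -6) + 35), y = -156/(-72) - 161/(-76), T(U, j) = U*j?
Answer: -228/15264503 ≈ -1.4937e-5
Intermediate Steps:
y = 977/228 (y = -156*(-1/72) - 161*(-1/76) = 13/6 + 161/76 = 977/228 ≈ 4.2851)
R = 4885/228 (R = 977*(5*(-6) + 35)/228 = 977*(-30 + 35)/228 = (977/228)*5 = 4885/228 ≈ 21.425)
1/((R - 1*(-20206)) - 87177) = 1/((4885/228 - 1*(-20206)) - 87177) = 1/((4885/228 + 20206) - 87177) = 1/(4611853/228 - 87177) = 1/(-15264503/228) = -228/15264503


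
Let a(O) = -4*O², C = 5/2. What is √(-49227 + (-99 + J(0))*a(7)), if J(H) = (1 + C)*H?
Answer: I*√29823 ≈ 172.69*I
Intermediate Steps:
C = 5/2 (C = 5*(½) = 5/2 ≈ 2.5000)
J(H) = 7*H/2 (J(H) = (1 + 5/2)*H = 7*H/2)
√(-49227 + (-99 + J(0))*a(7)) = √(-49227 + (-99 + (7/2)*0)*(-4*7²)) = √(-49227 + (-99 + 0)*(-4*49)) = √(-49227 - 99*(-196)) = √(-49227 + 19404) = √(-29823) = I*√29823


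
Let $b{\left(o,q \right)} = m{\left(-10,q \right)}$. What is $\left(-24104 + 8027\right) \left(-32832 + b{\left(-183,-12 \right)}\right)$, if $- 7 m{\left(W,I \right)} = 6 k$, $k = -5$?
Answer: $\frac{3694398138}{7} \approx 5.2777 \cdot 10^{8}$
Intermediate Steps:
$m{\left(W,I \right)} = \frac{30}{7}$ ($m{\left(W,I \right)} = - \frac{6 \left(-5\right)}{7} = \left(- \frac{1}{7}\right) \left(-30\right) = \frac{30}{7}$)
$b{\left(o,q \right)} = \frac{30}{7}$
$\left(-24104 + 8027\right) \left(-32832 + b{\left(-183,-12 \right)}\right) = \left(-24104 + 8027\right) \left(-32832 + \frac{30}{7}\right) = \left(-16077\right) \left(- \frac{229794}{7}\right) = \frac{3694398138}{7}$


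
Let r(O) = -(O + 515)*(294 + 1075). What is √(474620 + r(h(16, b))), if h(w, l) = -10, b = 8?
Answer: 5*I*√8669 ≈ 465.54*I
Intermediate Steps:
r(O) = -705035 - 1369*O (r(O) = -(515 + O)*1369 = -(705035 + 1369*O) = -705035 - 1369*O)
√(474620 + r(h(16, b))) = √(474620 + (-705035 - 1369*(-10))) = √(474620 + (-705035 + 13690)) = √(474620 - 691345) = √(-216725) = 5*I*√8669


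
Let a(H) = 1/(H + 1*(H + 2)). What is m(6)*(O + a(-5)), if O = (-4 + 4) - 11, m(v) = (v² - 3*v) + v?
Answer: -267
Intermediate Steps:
m(v) = v² - 2*v
a(H) = 1/(2 + 2*H) (a(H) = 1/(H + 1*(2 + H)) = 1/(H + (2 + H)) = 1/(2 + 2*H))
O = -11 (O = 0 - 11 = -11)
m(6)*(O + a(-5)) = (6*(-2 + 6))*(-11 + 1/(2*(1 - 5))) = (6*4)*(-11 + (½)/(-4)) = 24*(-11 + (½)*(-¼)) = 24*(-11 - ⅛) = 24*(-89/8) = -267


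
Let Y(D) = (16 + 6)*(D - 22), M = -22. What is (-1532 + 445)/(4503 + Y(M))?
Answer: -1087/3535 ≈ -0.30750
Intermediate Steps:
Y(D) = -484 + 22*D (Y(D) = 22*(-22 + D) = -484 + 22*D)
(-1532 + 445)/(4503 + Y(M)) = (-1532 + 445)/(4503 + (-484 + 22*(-22))) = -1087/(4503 + (-484 - 484)) = -1087/(4503 - 968) = -1087/3535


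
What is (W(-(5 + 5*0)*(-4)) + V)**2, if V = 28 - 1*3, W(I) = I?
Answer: 2025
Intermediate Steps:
V = 25 (V = 28 - 3 = 25)
(W(-(5 + 5*0)*(-4)) + V)**2 = (-(5 + 5*0)*(-4) + 25)**2 = (-(5 + 0)*(-4) + 25)**2 = (-5*(-4) + 25)**2 = (-1*(-20) + 25)**2 = (20 + 25)**2 = 45**2 = 2025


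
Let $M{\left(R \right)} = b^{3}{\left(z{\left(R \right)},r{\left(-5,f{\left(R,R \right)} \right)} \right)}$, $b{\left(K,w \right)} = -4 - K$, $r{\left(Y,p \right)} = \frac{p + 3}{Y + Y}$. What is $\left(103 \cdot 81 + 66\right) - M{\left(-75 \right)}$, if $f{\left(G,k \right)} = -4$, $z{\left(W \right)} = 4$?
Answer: $8921$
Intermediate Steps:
$r{\left(Y,p \right)} = \frac{3 + p}{2 Y}$
$M{\left(R \right)} = -512$ ($M{\left(R \right)} = \left(-4 - 4\right)^{3} = \left(-8\right)^{3} = -512$)
$\left(103 \cdot 81 + 66\right) - M{\left(-75 \right)} = \left(103 \cdot 81 + 66\right) - -512 = \left(8343 + 66\right) + 512 = 8409 + 512 = 8921$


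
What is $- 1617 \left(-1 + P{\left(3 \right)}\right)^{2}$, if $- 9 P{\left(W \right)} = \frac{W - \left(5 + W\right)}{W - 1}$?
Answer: $- \frac{91091}{108} \approx -843.44$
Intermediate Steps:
$P{\left(W \right)} = \frac{5}{9 \left(-1 + W\right)}$ ($P{\left(W \right)} = - \frac{\left(W - \left(5 + W\right)\right) \frac{1}{W - 1}}{9} = - \frac{\left(-5\right) \frac{1}{-1 + W}}{9} = \frac{5}{9 \left(-1 + W\right)}$)
$- 1617 \left(-1 + P{\left(3 \right)}\right)^{2} = - 1617 \left(-1 + \frac{5}{9 \left(-1 + 3\right)}\right)^{2} = - 1617 \left(-1 + \frac{5}{9 \cdot 2}\right)^{2} = - 1617 \left(-1 + \frac{5}{9} \cdot \frac{1}{2}\right)^{2} = - 1617 \left(-1 + \frac{5}{18}\right)^{2} = - 1617 \left(- \frac{13}{18}\right)^{2} = \left(-1617\right) \frac{169}{324} = - \frac{91091}{108}$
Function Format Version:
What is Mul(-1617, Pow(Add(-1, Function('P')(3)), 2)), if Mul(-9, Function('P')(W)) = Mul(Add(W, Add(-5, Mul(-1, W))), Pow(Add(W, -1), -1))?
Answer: Rational(-91091, 108) ≈ -843.44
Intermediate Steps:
Function('P')(W) = Mul(Rational(5, 9), Pow(Add(-1, W), -1)) (Function('P')(W) = Mul(Rational(-1, 9), Mul(Add(W, Add(-5, Mul(-1, W))), Pow(Add(W, -1), -1))) = Mul(Rational(-1, 9), Mul(-5, Pow(Add(-1, W), -1))) = Mul(Rational(5, 9), Pow(Add(-1, W), -1)))
Mul(-1617, Pow(Add(-1, Function('P')(3)), 2)) = Mul(-1617, Pow(Add(-1, Mul(Rational(5, 9), Pow(Add(-1, 3), -1))), 2)) = Mul(-1617, Pow(Add(-1, Mul(Rational(5, 9), Pow(2, -1))), 2)) = Mul(-1617, Pow(Add(-1, Mul(Rational(5, 9), Rational(1, 2))), 2)) = Mul(-1617, Pow(Add(-1, Rational(5, 18)), 2)) = Mul(-1617, Pow(Rational(-13, 18), 2)) = Mul(-1617, Rational(169, 324)) = Rational(-91091, 108)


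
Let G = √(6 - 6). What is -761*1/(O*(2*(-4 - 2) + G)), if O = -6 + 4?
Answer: -761/24 ≈ -31.708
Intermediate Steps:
O = -2
G = 0 (G = √0 = 0)
-761*1/(O*(2*(-4 - 2) + G)) = -761*(-1/(2*(2*(-4 - 2) + 0))) = -761*(-1/(2*(2*(-6) + 0))) = -761*(-1/(2*(-12 + 0))) = -761/((-2*(-12))) = -761/24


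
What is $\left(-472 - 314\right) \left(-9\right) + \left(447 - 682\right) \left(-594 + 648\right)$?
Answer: $-5616$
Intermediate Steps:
$\left(-472 - 314\right) \left(-9\right) + \left(447 - 682\right) \left(-594 + 648\right) = \left(-472 - 314\right) \left(-9\right) - 12690 = \left(-786\right) \left(-9\right) - 12690 = 7074 - 12690 = -5616$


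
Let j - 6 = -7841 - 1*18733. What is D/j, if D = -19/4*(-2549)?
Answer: -48431/106272 ≈ -0.45573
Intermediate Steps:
j = -26568 (j = 6 + (-7841 - 1*18733) = 6 + (-7841 - 18733) = 6 - 26574 = -26568)
D = 48431/4 (D = -19*1/4*(-2549) = -19/4*(-2549) = 48431/4 ≈ 12108.)
D/j = (48431/4)/(-26568) = (48431/4)*(-1/26568) = -48431/106272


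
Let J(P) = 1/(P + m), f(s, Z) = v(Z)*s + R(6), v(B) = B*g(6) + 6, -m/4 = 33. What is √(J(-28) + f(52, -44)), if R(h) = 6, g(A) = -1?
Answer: √4169590/40 ≈ 51.049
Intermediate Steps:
m = -132 (m = -4*33 = -132)
v(B) = 6 - B (v(B) = B*(-1) + 6 = -B + 6 = 6 - B)
f(s, Z) = 6 + s*(6 - Z) (f(s, Z) = (6 - Z)*s + 6 = s*(6 - Z) + 6 = 6 + s*(6 - Z))
J(P) = 1/(-132 + P) (J(P) = 1/(P - 132) = 1/(-132 + P))
√(J(-28) + f(52, -44)) = √(1/(-132 - 28) + (6 + 52*(6 - 1*(-44)))) = √(1/(-160) + (6 + 52*(6 + 44))) = √(-1/160 + (6 + 52*50)) = √(-1/160 + (6 + 2600)) = √(-1/160 + 2606) = √(416959/160) = √4169590/40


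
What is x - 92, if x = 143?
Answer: 51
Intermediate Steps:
x - 92 = 143 - 92 = 51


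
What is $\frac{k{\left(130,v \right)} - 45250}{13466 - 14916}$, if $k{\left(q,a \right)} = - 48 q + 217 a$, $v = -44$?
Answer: $\frac{30519}{725} \approx 42.095$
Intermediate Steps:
$\frac{k{\left(130,v \right)} - 45250}{13466 - 14916} = \frac{\left(\left(-48\right) 130 + 217 \left(-44\right)\right) - 45250}{13466 - 14916} = \frac{\left(-6240 - 9548\right) - 45250}{-1450} = \left(-15788 - 45250\right) \left(- \frac{1}{1450}\right) = \left(-61038\right) \left(- \frac{1}{1450}\right) = \frac{30519}{725}$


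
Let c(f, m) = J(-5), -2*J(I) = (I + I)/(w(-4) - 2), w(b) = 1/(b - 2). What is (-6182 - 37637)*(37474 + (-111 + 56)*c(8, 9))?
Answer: -21419253028/13 ≈ -1.6476e+9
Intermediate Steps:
w(b) = 1/(-2 + b)
J(I) = 6*I/13 (J(I) = -(I + I)/(2*(1/(-2 - 4) - 2)) = -2*I/(2*(1/(-6) - 2)) = -2*I/(2*(-⅙ - 2)) = -2*I/(2*(-13/6)) = -2*I*(-6)/(2*13) = -(-6)*I/13 = 6*I/13)
c(f, m) = -30/13 (c(f, m) = (6/13)*(-5) = -30/13)
(-6182 - 37637)*(37474 + (-111 + 56)*c(8, 9)) = (-6182 - 37637)*(37474 + (-111 + 56)*(-30/13)) = -43819*(37474 - 55*(-30/13)) = -43819*(37474 + 1650/13) = -43819*488812/13 = -21419253028/13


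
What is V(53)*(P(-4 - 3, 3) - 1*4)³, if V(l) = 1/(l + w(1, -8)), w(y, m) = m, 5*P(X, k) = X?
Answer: -2187/625 ≈ -3.4992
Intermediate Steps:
P(X, k) = X/5
V(l) = 1/(-8 + l) (V(l) = 1/(l - 8) = 1/(-8 + l))
V(53)*(P(-4 - 3, 3) - 1*4)³ = ((-4 - 3)/5 - 1*4)³/(-8 + 53) = ((⅕)*(-7) - 4)³/45 = (-7/5 - 4)³/45 = (-27/5)³/45 = (1/45)*(-19683/125) = -2187/625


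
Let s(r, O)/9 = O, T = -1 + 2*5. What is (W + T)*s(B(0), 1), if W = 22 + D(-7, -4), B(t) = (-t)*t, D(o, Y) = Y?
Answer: 243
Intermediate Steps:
T = 9 (T = -1 + 10 = 9)
B(t) = -t**2
s(r, O) = 9*O
W = 18 (W = 22 - 4 = 18)
(W + T)*s(B(0), 1) = (18 + 9)*(9*1) = 27*9 = 243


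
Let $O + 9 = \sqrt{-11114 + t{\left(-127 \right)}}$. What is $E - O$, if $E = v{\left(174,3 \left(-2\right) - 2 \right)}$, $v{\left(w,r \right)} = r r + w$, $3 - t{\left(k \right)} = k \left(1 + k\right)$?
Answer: $247 - i \sqrt{27113} \approx 247.0 - 164.66 i$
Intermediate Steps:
$t{\left(k \right)} = 3 - k \left(1 + k\right)$
$v{\left(w,r \right)} = w + r^{2}$ ($v{\left(w,r \right)} = r^{2} + w = w + r^{2}$)
$E = 238$ ($E = 174 + \left(3 \left(-2\right) - 2\right)^{2} = 174 + \left(-6 - 2\right)^{2} = 174 + \left(-8\right)^{2} = 174 + 64 = 238$)
$O = -9 + i \sqrt{27113}$ ($O = -9 + \sqrt{-11114 - 15999} = -9 + \sqrt{-27113} = -9 + i \sqrt{27113} \approx -9.0 + 164.66 i$)
$E - O = 238 - \left(-9 + i \sqrt{27113}\right) = 238 + \left(9 - i \sqrt{27113}\right) = 247 - i \sqrt{27113}$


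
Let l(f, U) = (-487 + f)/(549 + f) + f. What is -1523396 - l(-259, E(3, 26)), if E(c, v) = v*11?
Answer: -220854492/145 ≈ -1.5231e+6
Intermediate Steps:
E(c, v) = 11*v
l(f, U) = f + (-487 + f)/(549 + f) (l(f, U) = (-487 + f)/(549 + f) + f = f + (-487 + f)/(549 + f))
-1523396 - l(-259, E(3, 26)) = -1523396 - (-487 + (-259)² + 550*(-259))/(549 - 259) = -1523396 - (-487 + 67081 - 142450)/290 = -1523396 - (-75856)/290 = -1523396 - 1*(-37928/145) = -1523396 + 37928/145 = -220854492/145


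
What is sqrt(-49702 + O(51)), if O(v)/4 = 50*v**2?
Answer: 7*sqrt(9602) ≈ 685.93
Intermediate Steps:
O(v) = 200*v**2 (O(v) = 4*(50*v**2) = 200*v**2)
sqrt(-49702 + O(51)) = sqrt(-49702 + 200*51**2) = sqrt(-49702 + 200*2601) = sqrt(-49702 + 520200) = sqrt(470498) = 7*sqrt(9602)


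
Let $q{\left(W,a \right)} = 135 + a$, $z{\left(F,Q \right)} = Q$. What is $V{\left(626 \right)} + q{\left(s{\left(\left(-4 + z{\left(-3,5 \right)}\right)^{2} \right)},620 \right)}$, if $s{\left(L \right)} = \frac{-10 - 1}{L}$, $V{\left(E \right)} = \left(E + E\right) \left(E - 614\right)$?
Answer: $15779$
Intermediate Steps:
$V{\left(E \right)} = 2 E \left(-614 + E\right)$
$s{\left(L \right)} = - \frac{11}{L}$
$V{\left(626 \right)} + q{\left(s{\left(\left(-4 + z{\left(-3,5 \right)}\right)^{2} \right)},620 \right)} = 2 \cdot 626 \left(-614 + 626\right) + \left(135 + 620\right) = 2 \cdot 626 \cdot 12 + 755 = 15024 + 755 = 15779$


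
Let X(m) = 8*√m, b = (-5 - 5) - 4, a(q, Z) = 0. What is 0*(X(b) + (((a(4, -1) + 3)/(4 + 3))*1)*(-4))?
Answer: 0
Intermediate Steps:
b = -14 (b = -10 - 4 = -14)
0*(X(b) + (((a(4, -1) + 3)/(4 + 3))*1)*(-4)) = 0*(8*√(-14) + (((0 + 3)/(4 + 3))*1)*(-4)) = 0*(8*(I*√14) + ((3/7)*1)*(-4)) = 0*(8*I*√14 + ((3*(⅐))*1)*(-4)) = 0*(8*I*√14 + ((3/7)*1)*(-4)) = 0*(8*I*√14 + (3/7)*(-4)) = 0*(8*I*√14 - 12/7) = 0*(-12/7 + 8*I*√14) = 0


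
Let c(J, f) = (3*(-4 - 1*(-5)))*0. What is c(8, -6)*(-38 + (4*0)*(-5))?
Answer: 0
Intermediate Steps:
c(J, f) = 0 (c(J, f) = (3*(-4 + 5))*0 = (3*1)*0 = 3*0 = 0)
c(8, -6)*(-38 + (4*0)*(-5)) = 0*(-38 + (4*0)*(-5)) = 0*(-38 + 0*(-5)) = 0*(-38 + 0) = 0*(-38) = 0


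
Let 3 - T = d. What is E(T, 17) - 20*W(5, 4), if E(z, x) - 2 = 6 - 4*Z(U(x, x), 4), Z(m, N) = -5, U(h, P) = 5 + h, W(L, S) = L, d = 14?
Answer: -72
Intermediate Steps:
T = -11 (T = 3 - 1*14 = 3 - 14 = -11)
E(z, x) = 28 (E(z, x) = 2 + (6 - 4*(-5)) = 2 + (6 + 20) = 2 + 26 = 28)
E(T, 17) - 20*W(5, 4) = 28 - 20*5 = 28 - 100 = -72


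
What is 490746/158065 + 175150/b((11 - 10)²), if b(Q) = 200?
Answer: 555664679/632260 ≈ 878.85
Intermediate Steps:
490746/158065 + 175150/b((11 - 10)²) = 490746/158065 + 175150/200 = 490746*(1/158065) + 175150*(1/200) = 490746/158065 + 3503/4 = 555664679/632260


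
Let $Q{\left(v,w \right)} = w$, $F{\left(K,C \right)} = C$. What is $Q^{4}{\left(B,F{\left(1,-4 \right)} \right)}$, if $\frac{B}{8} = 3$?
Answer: $256$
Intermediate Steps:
$B = 24$ ($B = 8 \cdot 3 = 24$)
$Q^{4}{\left(B,F{\left(1,-4 \right)} \right)} = \left(-4\right)^{4} = 256$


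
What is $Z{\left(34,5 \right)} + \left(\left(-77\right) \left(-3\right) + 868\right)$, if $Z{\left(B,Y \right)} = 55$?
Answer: $1154$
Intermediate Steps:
$Z{\left(34,5 \right)} + \left(\left(-77\right) \left(-3\right) + 868\right) = 55 + \left(\left(-77\right) \left(-3\right) + 868\right) = 55 + \left(231 + 868\right) = 55 + 1099 = 1154$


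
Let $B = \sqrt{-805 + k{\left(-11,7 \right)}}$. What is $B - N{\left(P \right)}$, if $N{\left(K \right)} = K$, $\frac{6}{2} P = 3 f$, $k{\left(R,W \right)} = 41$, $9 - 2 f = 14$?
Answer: $\frac{5}{2} + 2 i \sqrt{191} \approx 2.5 + 27.641 i$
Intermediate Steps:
$f = - \frac{5}{2}$ ($f = \frac{9}{2} - 7 = - \frac{5}{2} \approx -2.5$)
$P = - \frac{5}{2}$ ($P = \frac{3 \left(- \frac{5}{2}\right)}{3} = \frac{1}{3} \left(- \frac{15}{2}\right) = - \frac{5}{2} \approx -2.5$)
$B = 2 i \sqrt{191}$ ($B = \sqrt{-805 + 41} = \sqrt{-764} = 2 i \sqrt{191} \approx 27.641 i$)
$B - N{\left(P \right)} = 2 i \sqrt{191} - - \frac{5}{2} = 2 i \sqrt{191} + \frac{5}{2} = \frac{5}{2} + 2 i \sqrt{191}$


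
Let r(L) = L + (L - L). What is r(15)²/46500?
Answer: 3/620 ≈ 0.0048387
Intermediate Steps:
r(L) = L (r(L) = L + 0 = L)
r(15)²/46500 = 15²/46500 = 225*(1/46500) = 3/620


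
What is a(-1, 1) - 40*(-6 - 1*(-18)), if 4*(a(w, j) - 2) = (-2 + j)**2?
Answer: -1911/4 ≈ -477.75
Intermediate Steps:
a(w, j) = 2 + (-2 + j)**2/4
a(-1, 1) - 40*(-6 - 1*(-18)) = (2 + (-2 + 1)**2/4) - 40*(-6 - 1*(-18)) = (2 + (1/4)*(-1)**2) - 40*(-6 + 18) = (2 + (1/4)*1) - 40*12 = (2 + 1/4) - 480 = 9/4 - 480 = -1911/4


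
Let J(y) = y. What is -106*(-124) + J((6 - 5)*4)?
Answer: 13148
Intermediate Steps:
-106*(-124) + J((6 - 5)*4) = -106*(-124) + (6 - 5)*4 = 13144 + 1*4 = 13144 + 4 = 13148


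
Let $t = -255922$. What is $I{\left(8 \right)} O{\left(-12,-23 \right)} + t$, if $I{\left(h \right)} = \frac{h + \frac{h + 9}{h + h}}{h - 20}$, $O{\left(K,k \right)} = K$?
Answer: $- \frac{4094607}{16} \approx -2.5591 \cdot 10^{5}$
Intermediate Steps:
$I{\left(h \right)} = \frac{h + \frac{9 + h}{2 h}}{-20 + h}$
$I{\left(8 \right)} O{\left(-12,-23 \right)} + t = \frac{9 + 8 + 2 \cdot 8^{2}}{2 \cdot 8 \left(-20 + 8\right)} \left(-12\right) - 255922 = \frac{1}{2} \cdot \frac{1}{8} \frac{1}{-12} \left(9 + 8 + 2 \cdot 64\right) \left(-12\right) - 255922 = \frac{1}{2} \cdot \frac{1}{8} \left(- \frac{1}{12}\right) \left(9 + 8 + 128\right) \left(-12\right) - 255922 = \frac{1}{2} \cdot \frac{1}{8} \left(- \frac{1}{12}\right) 145 \left(-12\right) - 255922 = \left(- \frac{145}{192}\right) \left(-12\right) - 255922 = \frac{145}{16} - 255922 = - \frac{4094607}{16}$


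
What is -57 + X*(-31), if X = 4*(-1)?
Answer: 67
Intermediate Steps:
X = -4
-57 + X*(-31) = -57 - 4*(-31) = -57 + 124 = 67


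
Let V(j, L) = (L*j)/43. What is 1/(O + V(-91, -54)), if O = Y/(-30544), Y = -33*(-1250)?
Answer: 656696/74159733 ≈ 0.0088551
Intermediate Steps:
Y = 41250
V(j, L) = L*j/43 (V(j, L) = (L*j)*(1/43) = L*j/43)
O = -20625/15272 (O = 41250/(-30544) = 41250*(-1/30544) = -20625/15272 ≈ -1.3505)
1/(O + V(-91, -54)) = 1/(-20625/15272 + (1/43)*(-54)*(-91)) = 1/(-20625/15272 + 4914/43) = 1/(74159733/656696) = 656696/74159733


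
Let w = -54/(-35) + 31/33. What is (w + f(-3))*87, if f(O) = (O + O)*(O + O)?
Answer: 1288963/385 ≈ 3348.0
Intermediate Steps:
w = 2867/1155 (w = -54*(-1/35) + 31*(1/33) = 54/35 + 31/33 = 2867/1155 ≈ 2.4823)
f(O) = 4*O² (f(O) = (2*O)*(2*O) = 4*O²)
(w + f(-3))*87 = (2867/1155 + 4*(-3)²)*87 = (2867/1155 + 4*9)*87 = (2867/1155 + 36)*87 = (44447/1155)*87 = 1288963/385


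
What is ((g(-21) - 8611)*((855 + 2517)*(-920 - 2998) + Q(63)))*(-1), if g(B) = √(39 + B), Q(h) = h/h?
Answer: -113764183445 + 39634485*√2 ≈ -1.1371e+11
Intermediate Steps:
Q(h) = 1
((g(-21) - 8611)*((855 + 2517)*(-920 - 2998) + Q(63)))*(-1) = ((√(39 - 21) - 8611)*((855 + 2517)*(-920 - 2998) + 1))*(-1) = ((√18 - 8611)*(3372*(-3918) + 1))*(-1) = ((3*√2 - 8611)*(-13211496 + 1))*(-1) = ((-8611 + 3*√2)*(-13211495))*(-1) = (113764183445 - 39634485*√2)*(-1) = -113764183445 + 39634485*√2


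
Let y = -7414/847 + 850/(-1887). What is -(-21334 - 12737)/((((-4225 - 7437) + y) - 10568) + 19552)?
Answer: -291204837/22967530 ≈ -12.679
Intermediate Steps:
y = -78664/8547 (y = -7414*1/847 + 850*(-1/1887) = -674/77 - 50/111 = -78664/8547 ≈ -9.2037)
-(-21334 - 12737)/((((-4225 - 7437) + y) - 10568) + 19552) = -(-21334 - 12737)/((((-4225 - 7437) - 78664/8547) - 10568) + 19552) = -(-34071)/(((-11662 - 78664/8547) - 10568) + 19552) = -(-34071)/((-99753778/8547 - 10568) + 19552) = -(-34071)/(-190078474/8547 + 19552) = -(-34071)/(-22967530/8547) = -(-34071)*(-8547)/22967530 = -1*291204837/22967530 = -291204837/22967530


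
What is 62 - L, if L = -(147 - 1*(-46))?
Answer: 255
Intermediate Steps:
L = -193 (L = -(147 + 46) = -1*193 = -193)
62 - L = 62 - 1*(-193) = 62 + 193 = 255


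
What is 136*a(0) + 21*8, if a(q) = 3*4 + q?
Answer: 1800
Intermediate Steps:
a(q) = 12 + q
136*a(0) + 21*8 = 136*(12 + 0) + 21*8 = 136*12 + 168 = 1632 + 168 = 1800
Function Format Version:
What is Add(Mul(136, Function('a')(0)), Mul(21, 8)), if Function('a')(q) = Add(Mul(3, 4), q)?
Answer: 1800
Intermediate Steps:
Function('a')(q) = Add(12, q)
Add(Mul(136, Function('a')(0)), Mul(21, 8)) = Add(Mul(136, Add(12, 0)), Mul(21, 8)) = Add(Mul(136, 12), 168) = Add(1632, 168) = 1800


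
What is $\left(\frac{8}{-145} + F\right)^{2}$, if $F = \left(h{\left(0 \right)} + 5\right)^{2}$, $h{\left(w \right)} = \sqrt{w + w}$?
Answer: $\frac{13082689}{21025} \approx 622.24$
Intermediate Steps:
$h{\left(w \right)} = \sqrt{2} \sqrt{w}$ ($h{\left(w \right)} = \sqrt{2 w} = \sqrt{2} \sqrt{w}$)
$F = 25$ ($F = \left(\sqrt{2} \sqrt{0} + 5\right)^{2} = \left(\sqrt{2} \cdot 0 + 5\right)^{2} = \left(0 + 5\right)^{2} = 5^{2} = 25$)
$\left(\frac{8}{-145} + F\right)^{2} = \left(\frac{8}{-145} + 25\right)^{2} = \left(8 \left(- \frac{1}{145}\right) + 25\right)^{2} = \left(- \frac{8}{145} + 25\right)^{2} = \left(\frac{3617}{145}\right)^{2} = \frac{13082689}{21025}$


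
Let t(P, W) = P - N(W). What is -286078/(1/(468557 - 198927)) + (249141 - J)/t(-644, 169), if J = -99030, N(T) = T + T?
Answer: -75746777687651/982 ≈ -7.7135e+10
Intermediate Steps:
N(T) = 2*T
t(P, W) = P - 2*W
-286078/(1/(468557 - 198927)) + (249141 - J)/t(-644, 169) = -286078/(1/(468557 - 198927)) + (249141 - 1*(-99030))/(-644 - 2*169) = -286078/(1/269630) + (249141 + 99030)/(-644 - 338) = -286078/1/269630 + 348171/(-982) = -286078*269630 + 348171*(-1/982) = -77135211140 - 348171/982 = -75746777687651/982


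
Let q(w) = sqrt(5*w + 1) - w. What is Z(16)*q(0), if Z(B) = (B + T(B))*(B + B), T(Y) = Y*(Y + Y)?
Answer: 16896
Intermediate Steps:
T(Y) = 2*Y**2 (T(Y) = Y*(2*Y) = 2*Y**2)
Z(B) = 2*B*(B + 2*B**2) (Z(B) = (B + 2*B**2)*(B + B) = (B + 2*B**2)*(2*B) = 2*B*(B + 2*B**2))
q(w) = sqrt(1 + 5*w) - w
Z(16)*q(0) = (16**2*(2 + 4*16))*(sqrt(1 + 5*0) - 1*0) = (256*(2 + 64))*(sqrt(1 + 0) + 0) = (256*66)*(sqrt(1) + 0) = 16896*(1 + 0) = 16896*1 = 16896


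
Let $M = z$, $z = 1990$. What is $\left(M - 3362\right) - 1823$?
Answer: $-3195$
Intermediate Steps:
$M = 1990$
$\left(M - 3362\right) - 1823 = \left(1990 - 3362\right) - 1823 = -1372 - 1823 = -3195$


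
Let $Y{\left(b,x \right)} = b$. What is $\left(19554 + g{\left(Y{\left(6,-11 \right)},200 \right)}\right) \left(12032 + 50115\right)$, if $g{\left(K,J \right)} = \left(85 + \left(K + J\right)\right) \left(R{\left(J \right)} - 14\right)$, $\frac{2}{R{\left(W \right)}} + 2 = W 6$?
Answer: $\frac{576277385217}{599} \approx 9.6207 \cdot 10^{8}$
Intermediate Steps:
$R{\left(W \right)} = \frac{2}{-2 + 6 W}$ ($R{\left(W \right)} = \frac{2}{-2 + W 6} = \frac{2}{-2 + 6 W}$)
$g{\left(K,J \right)} = \left(-14 + \frac{1}{-1 + 3 J}\right) \left(85 + J + K\right)$ ($g{\left(K,J \right)} = \left(85 + \left(K + J\right)\right) \left(\frac{1}{-1 + 3 J} - 14\right) = \left(85 + \left(J + K\right)\right) \left(-14 + \frac{1}{-1 + 3 J}\right) = \left(85 + J + K\right) \left(-14 + \frac{1}{-1 + 3 J}\right) = \left(-14 + \frac{1}{-1 + 3 J}\right) \left(85 + J + K\right)$)
$\left(19554 + g{\left(Y{\left(6,-11 \right)},200 \right)}\right) \left(12032 + 50115\right) = \left(19554 + \frac{85 + 200 + 6 - 14 \left(-1 + 3 \cdot 200\right) \left(85 + 200 + 6\right)}{-1 + 3 \cdot 200}\right) \left(12032 + 50115\right) = \left(19554 + \frac{85 + 200 + 6 - 14 \left(-1 + 600\right) 291}{-1 + 600}\right) 62147 = \left(19554 + \frac{85 + 200 + 6 - 8386 \cdot 291}{599}\right) 62147 = \left(19554 + \frac{85 + 200 + 6 - 2440326}{599}\right) 62147 = \left(19554 + \frac{1}{599} \left(-2440035\right)\right) 62147 = \left(19554 - \frac{2440035}{599}\right) 62147 = \frac{9272811}{599} \cdot 62147 = \frac{576277385217}{599}$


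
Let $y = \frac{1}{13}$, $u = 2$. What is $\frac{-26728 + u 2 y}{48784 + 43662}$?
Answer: $- \frac{173730}{600899} \approx -0.28912$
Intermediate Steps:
$y = \frac{1}{13} \approx 0.076923$
$\frac{-26728 + u 2 y}{48784 + 43662} = \frac{-26728 + 2 \cdot 2 \cdot \frac{1}{13}}{48784 + 43662} = \frac{-26728 + 4 \cdot \frac{1}{13}}{92446} = \left(-26728 + \frac{4}{13}\right) \frac{1}{92446} = \left(- \frac{347460}{13}\right) \frac{1}{92446} = - \frac{173730}{600899}$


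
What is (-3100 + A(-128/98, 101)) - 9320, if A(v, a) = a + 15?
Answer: -12304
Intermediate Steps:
A(v, a) = 15 + a
(-3100 + A(-128/98, 101)) - 9320 = (-3100 + (15 + 101)) - 9320 = (-3100 + 116) - 9320 = -2984 - 9320 = -12304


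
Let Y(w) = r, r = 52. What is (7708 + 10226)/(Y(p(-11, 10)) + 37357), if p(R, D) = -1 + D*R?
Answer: 17934/37409 ≈ 0.47940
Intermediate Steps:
Y(w) = 52
(7708 + 10226)/(Y(p(-11, 10)) + 37357) = (7708 + 10226)/(52 + 37357) = 17934/37409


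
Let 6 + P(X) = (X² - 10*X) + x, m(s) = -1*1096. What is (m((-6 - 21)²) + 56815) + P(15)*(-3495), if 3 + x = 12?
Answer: -216891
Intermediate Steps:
x = 9 (x = -3 + 12 = 9)
m(s) = -1096
P(X) = 3 + X² - 10*X (P(X) = -6 + ((X² - 10*X) + 9) = -6 + (9 + X² - 10*X) = 3 + X² - 10*X)
(m((-6 - 21)²) + 56815) + P(15)*(-3495) = (-1096 + 56815) + (3 + 15² - 10*15)*(-3495) = 55719 + (3 + 225 - 150)*(-3495) = 55719 + 78*(-3495) = 55719 - 272610 = -216891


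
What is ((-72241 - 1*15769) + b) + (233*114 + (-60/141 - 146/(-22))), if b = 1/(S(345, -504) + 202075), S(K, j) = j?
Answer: -6402984450738/104212207 ≈ -61442.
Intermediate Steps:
b = 1/201571 (b = 1/(-504 + 202075) = 1/201571 ≈ 4.9610e-6)
((-72241 - 1*15769) + b) + (233*114 + (-60/141 - 146/(-22))) = ((-72241 - 1*15769) + 1/201571) + (233*114 + (-60/141 - 146/(-22))) = ((-72241 - 15769) + 1/201571) + (26562 + (-60*1/141 - 146*(-1/22))) = (-88010 + 1/201571) + (26562 + (-20/47 + 73/11)) = -17740263709/201571 + (26562 + 3211/517) = -17740263709/201571 + 13735765/517 = -6402984450738/104212207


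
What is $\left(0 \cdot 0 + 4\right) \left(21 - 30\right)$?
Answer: $-36$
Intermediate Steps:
$\left(0 \cdot 0 + 4\right) \left(21 - 30\right) = \left(0 + 4\right) \left(-9\right) = 4 \left(-9\right) = -36$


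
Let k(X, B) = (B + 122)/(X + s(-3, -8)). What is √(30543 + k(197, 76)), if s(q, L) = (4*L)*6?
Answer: √764565/5 ≈ 174.88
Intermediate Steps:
s(q, L) = 24*L
k(X, B) = (122 + B)/(-192 + X) (k(X, B) = (B + 122)/(X + 24*(-8)) = (122 + B)/(X - 192) = (122 + B)/(-192 + X))
√(30543 + k(197, 76)) = √(30543 + (122 + 76)/(-192 + 197)) = √(30543 + 198/5) = √(152913/5) = √764565/5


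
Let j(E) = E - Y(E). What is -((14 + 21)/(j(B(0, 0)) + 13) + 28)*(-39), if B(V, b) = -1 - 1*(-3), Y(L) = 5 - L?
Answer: 4823/4 ≈ 1205.8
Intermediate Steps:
B(V, b) = 2 (B(V, b) = -1 + 3 = 2)
j(E) = -5 + 2*E (j(E) = E - (5 - E) = E + (-5 + E) = -5 + 2*E)
-((14 + 21)/(j(B(0, 0)) + 13) + 28)*(-39) = -((14 + 21)/((-5 + 2*2) + 13) + 28)*(-39) = -(35/((-5 + 4) + 13) + 28)*(-39) = -(35/(-1 + 13) + 28)*(-39) = -(35/12 + 28)*(-39) = -371*(-39)/12 = -1*(-4823/4) = 4823/4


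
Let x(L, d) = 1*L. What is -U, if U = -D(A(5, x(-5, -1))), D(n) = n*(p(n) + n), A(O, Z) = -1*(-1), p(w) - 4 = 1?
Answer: 6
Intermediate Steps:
x(L, d) = L
p(w) = 5 (p(w) = 4 + 1 = 5)
A(O, Z) = 1
D(n) = n*(5 + n)
U = -6 (U = -(5 + 1) = -6 ≈ -6.0000)
-U = -1*(-6) = 6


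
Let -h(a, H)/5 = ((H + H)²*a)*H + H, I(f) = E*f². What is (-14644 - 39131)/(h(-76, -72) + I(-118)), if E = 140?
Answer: 10755/113077448 ≈ 9.5112e-5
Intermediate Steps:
I(f) = 140*f²
h(a, H) = -5*H - 20*a*H³ (h(a, H) = -5*(((H + H)²*a)*H + H) = -5*(((2*H)²*a)*H + H) = -5*(((4*H²)*a)*H + H) = -5*((4*a*H²)*H + H) = -5*(4*a*H³ + H) = -5*(H + 4*a*H³) = -5*H - 20*a*H³)
(-14644 - 39131)/(h(-76, -72) + I(-118)) = (-14644 - 39131)/((-5*(-72) - 20*(-76)*(-72)³) + 140*(-118)²) = -53775/((360 - 20*(-76)*(-373248)) + 140*13924) = -53775/((360 - 567336960) + 1949360) = -53775/(-567336600 + 1949360) = -53775/(-565387240) = -53775*(-1/565387240) = 10755/113077448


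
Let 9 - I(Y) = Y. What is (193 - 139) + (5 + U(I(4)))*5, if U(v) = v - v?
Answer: 79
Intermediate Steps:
I(Y) = 9 - Y
U(v) = 0
(193 - 139) + (5 + U(I(4)))*5 = (193 - 139) + (5 + 0)*5 = 54 + 5*5 = 54 + 25 = 79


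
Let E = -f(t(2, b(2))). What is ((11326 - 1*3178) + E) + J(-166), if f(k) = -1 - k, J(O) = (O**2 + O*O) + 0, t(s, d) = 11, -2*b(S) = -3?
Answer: 63272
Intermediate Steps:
b(S) = 3/2 (b(S) = -1/2*(-3) = 3/2)
J(O) = 2*O**2 (J(O) = (O**2 + O**2) + 0 = 2*O**2 + 0 = 2*O**2)
E = 12 (E = -(-1 - 1*11) = -(-1 - 11) = -1*(-12) = 12)
((11326 - 1*3178) + E) + J(-166) = ((11326 - 1*3178) + 12) + 2*(-166)**2 = ((11326 - 3178) + 12) + 2*27556 = (8148 + 12) + 55112 = 8160 + 55112 = 63272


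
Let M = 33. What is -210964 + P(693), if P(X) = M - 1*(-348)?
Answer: -210583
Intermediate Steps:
P(X) = 381 (P(X) = 33 - 1*(-348) = 33 + 348 = 381)
-210964 + P(693) = -210964 + 381 = -210583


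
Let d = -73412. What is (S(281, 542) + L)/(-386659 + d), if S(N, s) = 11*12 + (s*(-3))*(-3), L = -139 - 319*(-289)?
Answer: -32354/153357 ≈ -0.21097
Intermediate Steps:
L = 92052 (L = -139 + 92191 = 92052)
S(N, s) = 132 + 9*s (S(N, s) = 132 - 3*s*(-3) = 132 + 9*s)
(S(281, 542) + L)/(-386659 + d) = ((132 + 9*542) + 92052)/(-386659 - 73412) = ((132 + 4878) + 92052)/(-460071) = (5010 + 92052)*(-1/460071) = 97062*(-1/460071) = -32354/153357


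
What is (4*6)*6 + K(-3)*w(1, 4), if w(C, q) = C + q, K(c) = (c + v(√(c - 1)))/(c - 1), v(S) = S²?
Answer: 611/4 ≈ 152.75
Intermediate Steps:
K(c) = (-1 + 2*c)/(-1 + c) (K(c) = (c + (√(c - 1))²)/(c - 1) = (c + (√(-1 + c))²)/(-1 + c) = (c + (-1 + c))/(-1 + c) = (-1 + 2*c)/(-1 + c))
(4*6)*6 + K(-3)*w(1, 4) = (4*6)*6 + ((-1 + 2*(-3))/(-1 - 3))*(1 + 4) = 24*6 + ((-1 - 6)/(-4))*5 = 144 - ¼*(-7)*5 = 144 + (7/4)*5 = 144 + 35/4 = 611/4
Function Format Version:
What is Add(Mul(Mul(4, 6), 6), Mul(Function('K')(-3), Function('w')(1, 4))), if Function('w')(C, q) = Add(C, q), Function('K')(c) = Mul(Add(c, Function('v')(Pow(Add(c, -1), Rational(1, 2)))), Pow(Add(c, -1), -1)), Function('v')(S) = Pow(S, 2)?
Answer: Rational(611, 4) ≈ 152.75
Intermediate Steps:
Function('K')(c) = Mul(Pow(Add(-1, c), -1), Add(-1, Mul(2, c))) (Function('K')(c) = Mul(Add(c, Pow(Pow(Add(c, -1), Rational(1, 2)), 2)), Pow(Add(c, -1), -1)) = Mul(Add(c, Pow(Pow(Add(-1, c), Rational(1, 2)), 2)), Pow(Add(-1, c), -1)) = Mul(Add(c, Add(-1, c)), Pow(Add(-1, c), -1)) = Mul(Add(-1, Mul(2, c)), Pow(Add(-1, c), -1)) = Mul(Pow(Add(-1, c), -1), Add(-1, Mul(2, c))))
Add(Mul(Mul(4, 6), 6), Mul(Function('K')(-3), Function('w')(1, 4))) = Add(Mul(Mul(4, 6), 6), Mul(Mul(Pow(Add(-1, -3), -1), Add(-1, Mul(2, -3))), Add(1, 4))) = Add(Mul(24, 6), Mul(Mul(Pow(-4, -1), Add(-1, -6)), 5)) = Add(144, Mul(Mul(Rational(-1, 4), -7), 5)) = Add(144, Mul(Rational(7, 4), 5)) = Add(144, Rational(35, 4)) = Rational(611, 4)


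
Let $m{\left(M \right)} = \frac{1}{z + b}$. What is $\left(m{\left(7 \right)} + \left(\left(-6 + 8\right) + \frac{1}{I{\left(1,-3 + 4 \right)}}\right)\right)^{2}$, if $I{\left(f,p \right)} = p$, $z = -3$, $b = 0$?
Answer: $\frac{64}{9} \approx 7.1111$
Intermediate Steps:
$m{\left(M \right)} = - \frac{1}{3}$ ($m{\left(M \right)} = \frac{1}{-3 + 0} = \frac{1}{-3} = - \frac{1}{3}$)
$\left(m{\left(7 \right)} + \left(\left(-6 + 8\right) + \frac{1}{I{\left(1,-3 + 4 \right)}}\right)\right)^{2} = \left(- \frac{1}{3} + \left(\left(-6 + 8\right) + \frac{1}{-3 + 4}\right)\right)^{2} = \left(- \frac{1}{3} + \left(2 + 1^{-1}\right)\right)^{2} = \left(- \frac{1}{3} + \left(2 + 1\right)\right)^{2} = \left(- \frac{1}{3} + 3\right)^{2} = \left(\frac{8}{3}\right)^{2} = \frac{64}{9}$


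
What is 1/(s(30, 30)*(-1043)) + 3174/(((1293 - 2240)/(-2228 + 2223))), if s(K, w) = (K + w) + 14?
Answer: 1224877393/73091354 ≈ 16.758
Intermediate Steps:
s(K, w) = 14 + K + w
1/(s(30, 30)*(-1043)) + 3174/(((1293 - 2240)/(-2228 + 2223))) = 1/((14 + 30 + 30)*(-1043)) + 3174/(((1293 - 2240)/(-2228 + 2223))) = -1/1043/74 + 3174/((-947/(-5))) = (1/74)*(-1/1043) + 3174/((-947*(-⅕))) = -1/77182 + 3174/(947/5) = -1/77182 + 3174*(5/947) = -1/77182 + 15870/947 = 1224877393/73091354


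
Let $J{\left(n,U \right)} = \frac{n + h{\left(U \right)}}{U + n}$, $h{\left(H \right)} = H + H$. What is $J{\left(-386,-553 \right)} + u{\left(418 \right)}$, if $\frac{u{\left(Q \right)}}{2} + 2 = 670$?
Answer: $\frac{1255996}{939} \approx 1337.6$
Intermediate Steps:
$u{\left(Q \right)} = 1336$ ($u{\left(Q \right)} = -4 + 2 \cdot 670 = -4 + 1340 = 1336$)
$h{\left(H \right)} = 2 H$
$J{\left(n,U \right)} = \frac{n + 2 U}{U + n}$
$J{\left(-386,-553 \right)} + u{\left(418 \right)} = \frac{-386 + 2 \left(-553\right)}{-553 - 386} + 1336 = \frac{-386 - 1106}{-939} + 1336 = \left(- \frac{1}{939}\right) \left(-1492\right) + 1336 = \frac{1492}{939} + 1336 = \frac{1255996}{939}$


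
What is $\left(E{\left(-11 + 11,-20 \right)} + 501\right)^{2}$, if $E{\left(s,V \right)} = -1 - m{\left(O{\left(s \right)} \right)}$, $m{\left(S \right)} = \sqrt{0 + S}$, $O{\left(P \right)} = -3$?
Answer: $\left(500 - i \sqrt{3}\right)^{2} \approx 2.5 \cdot 10^{5} - 1732.0 i$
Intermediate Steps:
$m{\left(S \right)} = \sqrt{S}$
$E{\left(s,V \right)} = -1 - i \sqrt{3}$ ($E{\left(s,V \right)} = -1 - \sqrt{-3} = -1 - i \sqrt{3}$)
$\left(E{\left(-11 + 11,-20 \right)} + 501\right)^{2} = \left(\left(-1 - i \sqrt{3}\right) + 501\right)^{2} = \left(500 - i \sqrt{3}\right)^{2}$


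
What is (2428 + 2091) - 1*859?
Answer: 3660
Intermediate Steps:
(2428 + 2091) - 1*859 = 4519 - 859 = 3660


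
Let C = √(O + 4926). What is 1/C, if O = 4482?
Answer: √3/168 ≈ 0.010310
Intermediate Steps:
C = 56*√3 (C = √(4482 + 4926) = √9408 = 56*√3 ≈ 96.995)
1/C = 1/(56*√3) = √3/168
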